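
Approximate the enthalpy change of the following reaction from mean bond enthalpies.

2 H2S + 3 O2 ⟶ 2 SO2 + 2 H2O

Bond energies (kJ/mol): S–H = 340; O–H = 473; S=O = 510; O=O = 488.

ΔH ≈ −1108 kJ

Bonds broken (reactants):
  O=O: 3 × 488 = 1464
  S–H: 4 × 340 = 1360
  Σ(broken) = 2824 kJ
Bonds formed (products):
  O–H: 4 × 473 = 1892
  S=O: 4 × 510 = 2040
  Σ(formed) = 3932 kJ
ΔH = Σ(broken) − Σ(formed) = 2824 − 3932 = −1108 kJ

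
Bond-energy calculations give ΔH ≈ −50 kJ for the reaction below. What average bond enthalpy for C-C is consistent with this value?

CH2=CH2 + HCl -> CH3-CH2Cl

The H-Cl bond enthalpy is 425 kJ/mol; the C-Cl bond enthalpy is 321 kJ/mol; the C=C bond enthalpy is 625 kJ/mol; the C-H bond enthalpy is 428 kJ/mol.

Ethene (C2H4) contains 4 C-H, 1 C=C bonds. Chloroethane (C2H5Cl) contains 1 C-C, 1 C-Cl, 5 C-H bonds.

Let D be the C-C bond energy.
Σ(broken) = 4×428 + 1×625 + 1×425 = 2762
Σ(formed) = 1×D + 1×321 + 5×428 = 2461 + D
ΔH = Σ(broken) − Σ(formed) = (2762) − (2461 + D) = +301 − D
Setting this equal to −50 kJ gives D = 351 kJ/mol.

D(C-C) ≈ 351 kJ/mol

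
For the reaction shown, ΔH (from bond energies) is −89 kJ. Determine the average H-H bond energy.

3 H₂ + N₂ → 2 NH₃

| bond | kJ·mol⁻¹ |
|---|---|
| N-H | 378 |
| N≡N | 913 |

D(H-H) ≈ 422 kJ/mol

Let D be the H-H bond energy.
Σ(broken) = 3×D + 1×913 = 913 + 3D
Σ(formed) = 6×378 = 2268
ΔH = Σ(broken) − Σ(formed) = (913 + 3D) − (2268) = −1355 + 3D
Setting this equal to −89 kJ gives 3D = 1266, so D = 422 kJ/mol.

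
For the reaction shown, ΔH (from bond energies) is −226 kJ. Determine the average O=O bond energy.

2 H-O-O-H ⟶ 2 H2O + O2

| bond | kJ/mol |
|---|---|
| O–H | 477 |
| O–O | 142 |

Let D be the O=O bond energy.
Σ(broken) = 4×477 + 2×142 = 2192
Σ(formed) = 4×477 + 1×D = 1908 + D
ΔH = Σ(broken) − Σ(formed) = (2192) − (1908 + D) = +284 − D
Setting this equal to −226 kJ gives D = 510 kJ/mol.

D(O=O) ≈ 510 kJ/mol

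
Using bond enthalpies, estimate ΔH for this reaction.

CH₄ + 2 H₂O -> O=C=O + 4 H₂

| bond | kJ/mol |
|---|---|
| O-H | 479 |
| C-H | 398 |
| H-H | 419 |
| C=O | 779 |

ΔH ≈ +274 kJ

Bonds broken (reactants):
  C-H: 4 × 398 = 1592
  O-H: 4 × 479 = 1916
  Σ(broken) = 3508 kJ
Bonds formed (products):
  C=O: 2 × 779 = 1558
  H-H: 4 × 419 = 1676
  Σ(formed) = 3234 kJ
ΔH = Σ(broken) − Σ(formed) = 3508 − 3234 = +274 kJ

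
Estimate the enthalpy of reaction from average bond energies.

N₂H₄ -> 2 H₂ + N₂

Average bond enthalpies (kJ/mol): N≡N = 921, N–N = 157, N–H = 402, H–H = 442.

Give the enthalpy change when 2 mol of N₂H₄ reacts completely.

Bonds broken (reactants):
  N–H: 4 × 402 = 1608
  N–N: 1 × 157 = 157
  Σ(broken) = 1765 kJ
Bonds formed (products):
  H–H: 2 × 442 = 884
  N≡N: 1 × 921 = 921
  Σ(formed) = 1805 kJ
ΔH = Σ(broken) − Σ(formed) = 1765 − 1805 = −40 kJ
For 2× the reaction as written: 2 × (−40) = −80 kJ

ΔH = −80 kJ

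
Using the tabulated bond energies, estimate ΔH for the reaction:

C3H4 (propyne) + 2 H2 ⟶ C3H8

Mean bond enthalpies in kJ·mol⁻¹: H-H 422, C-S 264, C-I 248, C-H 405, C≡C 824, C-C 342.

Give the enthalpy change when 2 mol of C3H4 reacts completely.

ΔH = −588 kJ

Bonds broken (reactants):
  C≡C: 1 × 824 = 824
  C-C: 1 × 342 = 342
  C-H: 4 × 405 = 1620
  H-H: 2 × 422 = 844
  Σ(broken) = 3630 kJ
Bonds formed (products):
  C-C: 2 × 342 = 684
  C-H: 8 × 405 = 3240
  Σ(formed) = 3924 kJ
ΔH = Σ(broken) − Σ(formed) = 3630 − 3924 = −294 kJ
For 2× the reaction as written: 2 × (−294) = −588 kJ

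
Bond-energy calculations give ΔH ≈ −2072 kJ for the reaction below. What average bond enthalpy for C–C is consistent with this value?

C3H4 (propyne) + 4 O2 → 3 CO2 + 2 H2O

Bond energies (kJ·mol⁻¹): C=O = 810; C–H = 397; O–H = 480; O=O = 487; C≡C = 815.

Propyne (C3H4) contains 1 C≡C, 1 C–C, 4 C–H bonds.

D(C–C) ≈ 357 kJ/mol

Let D be the C–C bond energy.
Σ(broken) = 1×815 + 1×D + 4×397 + 4×487 = 4351 + D
Σ(formed) = 6×810 + 4×480 = 6780
ΔH = Σ(broken) − Σ(formed) = (4351 + D) − (6780) = −2429 + D
Setting this equal to −2072 kJ gives D = 357 kJ/mol.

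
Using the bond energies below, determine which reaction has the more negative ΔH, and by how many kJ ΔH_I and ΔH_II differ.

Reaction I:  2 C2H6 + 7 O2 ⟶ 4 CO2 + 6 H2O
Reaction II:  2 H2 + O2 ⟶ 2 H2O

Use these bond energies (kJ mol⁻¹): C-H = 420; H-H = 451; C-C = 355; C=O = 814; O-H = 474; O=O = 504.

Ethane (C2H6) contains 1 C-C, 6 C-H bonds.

Reaction I:
  Bonds broken (reactants):
    C-C: 2 × 355 = 710
    C-H: 12 × 420 = 5040
    O=O: 7 × 504 = 3528
    Σ(broken) = 9278 kJ
  Bonds formed (products):
    C=O: 8 × 814 = 6512
    O-H: 12 × 474 = 5688
    Σ(formed) = 12200 kJ
  ΔH_I = 9278 − 12200 = −2922 kJ
Reaction II:
  Bonds broken (reactants):
    H-H: 2 × 451 = 902
    O=O: 1 × 504 = 504
    Σ(broken) = 1406 kJ
  Bonds formed (products):
    O-H: 4 × 474 = 1896
    Σ(formed) = 1896 kJ
  ΔH_II = 1406 − 1896 = −490 kJ
ΔH_I − ΔH_II = −2432 kJ, so reaction I has the more negative ΔH; |ΔH_I − ΔH_II| = 2432 kJ.

Reaction I, by 2432 kJ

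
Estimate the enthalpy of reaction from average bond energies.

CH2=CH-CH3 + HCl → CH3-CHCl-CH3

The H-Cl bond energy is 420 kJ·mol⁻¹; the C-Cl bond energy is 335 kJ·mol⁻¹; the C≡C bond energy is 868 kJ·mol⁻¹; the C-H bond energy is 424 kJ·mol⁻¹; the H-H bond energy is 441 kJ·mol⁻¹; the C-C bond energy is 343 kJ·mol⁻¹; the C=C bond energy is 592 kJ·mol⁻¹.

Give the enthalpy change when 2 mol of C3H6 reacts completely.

ΔH = −180 kJ

Bonds broken (reactants):
  C-C: 1 × 343 = 343
  C-H: 6 × 424 = 2544
  C=C: 1 × 592 = 592
  H-Cl: 1 × 420 = 420
  Σ(broken) = 3899 kJ
Bonds formed (products):
  C-C: 2 × 343 = 686
  C-Cl: 1 × 335 = 335
  C-H: 7 × 424 = 2968
  Σ(formed) = 3989 kJ
ΔH = Σ(broken) − Σ(formed) = 3899 − 3989 = −90 kJ
For 2× the reaction as written: 2 × (−90) = −180 kJ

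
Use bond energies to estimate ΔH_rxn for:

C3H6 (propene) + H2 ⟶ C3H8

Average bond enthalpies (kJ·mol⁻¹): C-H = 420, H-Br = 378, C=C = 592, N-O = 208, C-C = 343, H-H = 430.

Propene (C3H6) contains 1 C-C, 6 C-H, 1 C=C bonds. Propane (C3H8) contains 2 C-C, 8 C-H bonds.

Bonds broken (reactants):
  C-C: 1 × 343 = 343
  C-H: 6 × 420 = 2520
  C=C: 1 × 592 = 592
  H-H: 1 × 430 = 430
  Σ(broken) = 3885 kJ
Bonds formed (products):
  C-C: 2 × 343 = 686
  C-H: 8 × 420 = 3360
  Σ(formed) = 4046 kJ
ΔH = Σ(broken) − Σ(formed) = 3885 − 4046 = −161 kJ

ΔH ≈ −161 kJ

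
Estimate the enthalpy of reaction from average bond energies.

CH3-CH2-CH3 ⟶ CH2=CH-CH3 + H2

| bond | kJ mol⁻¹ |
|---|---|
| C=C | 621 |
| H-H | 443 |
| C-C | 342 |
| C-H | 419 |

Bonds broken (reactants):
  C-C: 2 × 342 = 684
  C-H: 8 × 419 = 3352
  Σ(broken) = 4036 kJ
Bonds formed (products):
  C-C: 1 × 342 = 342
  C-H: 6 × 419 = 2514
  C=C: 1 × 621 = 621
  H-H: 1 × 443 = 443
  Σ(formed) = 3920 kJ
ΔH = Σ(broken) − Σ(formed) = 4036 − 3920 = +116 kJ

ΔH ≈ +116 kJ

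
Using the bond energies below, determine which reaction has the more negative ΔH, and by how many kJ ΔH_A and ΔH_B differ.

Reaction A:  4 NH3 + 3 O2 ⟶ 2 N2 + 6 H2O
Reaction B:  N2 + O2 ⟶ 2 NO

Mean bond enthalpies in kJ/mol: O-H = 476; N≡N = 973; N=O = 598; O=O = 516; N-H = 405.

Reaction A:
  Bonds broken (reactants):
    N-H: 12 × 405 = 4860
    O=O: 3 × 516 = 1548
    Σ(broken) = 6408 kJ
  Bonds formed (products):
    N≡N: 2 × 973 = 1946
    O-H: 12 × 476 = 5712
    Σ(formed) = 7658 kJ
  ΔH_A = 6408 − 7658 = −1250 kJ
Reaction B:
  Bonds broken (reactants):
    N≡N: 1 × 973 = 973
    O=O: 1 × 516 = 516
    Σ(broken) = 1489 kJ
  Bonds formed (products):
    N=O: 2 × 598 = 1196
    Σ(formed) = 1196 kJ
  ΔH_B = 1489 − 1196 = +293 kJ
ΔH_A − ΔH_B = −1543 kJ, so reaction A has the more negative ΔH; |ΔH_A − ΔH_B| = 1543 kJ.

Reaction A, by 1543 kJ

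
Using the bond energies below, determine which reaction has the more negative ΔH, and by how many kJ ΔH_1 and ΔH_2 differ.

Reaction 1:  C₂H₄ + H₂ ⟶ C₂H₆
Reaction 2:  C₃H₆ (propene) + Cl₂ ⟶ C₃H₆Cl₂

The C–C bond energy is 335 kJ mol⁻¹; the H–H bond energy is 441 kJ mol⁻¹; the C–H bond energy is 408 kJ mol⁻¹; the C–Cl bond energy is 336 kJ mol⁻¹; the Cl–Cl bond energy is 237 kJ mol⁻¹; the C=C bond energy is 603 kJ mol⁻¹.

Reaction 1:
  Bonds broken (reactants):
    C–H: 4 × 408 = 1632
    C=C: 1 × 603 = 603
    H–H: 1 × 441 = 441
    Σ(broken) = 2676 kJ
  Bonds formed (products):
    C–C: 1 × 335 = 335
    C–H: 6 × 408 = 2448
    Σ(formed) = 2783 kJ
  ΔH_1 = 2676 − 2783 = −107 kJ
Reaction 2:
  Bonds broken (reactants):
    C–C: 1 × 335 = 335
    C–H: 6 × 408 = 2448
    C=C: 1 × 603 = 603
    Cl–Cl: 1 × 237 = 237
    Σ(broken) = 3623 kJ
  Bonds formed (products):
    C–C: 2 × 335 = 670
    C–Cl: 2 × 336 = 672
    C–H: 6 × 408 = 2448
    Σ(formed) = 3790 kJ
  ΔH_2 = 3623 − 3790 = −167 kJ
ΔH_1 − ΔH_2 = +60 kJ, so reaction 2 has the more negative ΔH; |ΔH_1 − ΔH_2| = 60 kJ.

Reaction 2, by 60 kJ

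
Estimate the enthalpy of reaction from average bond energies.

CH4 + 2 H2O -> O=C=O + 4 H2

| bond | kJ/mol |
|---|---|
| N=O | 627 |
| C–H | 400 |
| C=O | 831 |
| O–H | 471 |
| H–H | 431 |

ΔH ≈ +98 kJ

Bonds broken (reactants):
  C–H: 4 × 400 = 1600
  O–H: 4 × 471 = 1884
  Σ(broken) = 3484 kJ
Bonds formed (products):
  C=O: 2 × 831 = 1662
  H–H: 4 × 431 = 1724
  Σ(formed) = 3386 kJ
ΔH = Σ(broken) − Σ(formed) = 3484 − 3386 = +98 kJ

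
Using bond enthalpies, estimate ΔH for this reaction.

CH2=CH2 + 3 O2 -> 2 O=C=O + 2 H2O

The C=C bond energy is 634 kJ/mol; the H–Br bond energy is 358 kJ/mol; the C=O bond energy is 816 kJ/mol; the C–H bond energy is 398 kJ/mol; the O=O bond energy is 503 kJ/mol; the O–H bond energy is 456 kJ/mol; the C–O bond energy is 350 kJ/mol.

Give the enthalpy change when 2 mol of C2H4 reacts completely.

Bonds broken (reactants):
  C–H: 4 × 398 = 1592
  C=C: 1 × 634 = 634
  O=O: 3 × 503 = 1509
  Σ(broken) = 3735 kJ
Bonds formed (products):
  C=O: 4 × 816 = 3264
  O–H: 4 × 456 = 1824
  Σ(formed) = 5088 kJ
ΔH = Σ(broken) − Σ(formed) = 3735 − 5088 = −1353 kJ
For 2× the reaction as written: 2 × (−1353) = −2706 kJ

ΔH = −2706 kJ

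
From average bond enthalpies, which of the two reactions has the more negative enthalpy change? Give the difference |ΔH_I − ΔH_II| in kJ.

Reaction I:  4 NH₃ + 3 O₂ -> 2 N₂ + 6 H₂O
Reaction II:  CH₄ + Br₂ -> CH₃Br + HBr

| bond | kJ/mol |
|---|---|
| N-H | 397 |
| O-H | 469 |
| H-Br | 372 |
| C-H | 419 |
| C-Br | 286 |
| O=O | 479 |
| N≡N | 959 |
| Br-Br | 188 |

Reaction I:
  Bonds broken (reactants):
    N-H: 12 × 397 = 4764
    O=O: 3 × 479 = 1437
    Σ(broken) = 6201 kJ
  Bonds formed (products):
    N≡N: 2 × 959 = 1918
    O-H: 12 × 469 = 5628
    Σ(formed) = 7546 kJ
  ΔH_I = 6201 − 7546 = −1345 kJ
Reaction II:
  Bonds broken (reactants):
    Br-Br: 1 × 188 = 188
    C-H: 4 × 419 = 1676
    Σ(broken) = 1864 kJ
  Bonds formed (products):
    C-Br: 1 × 286 = 286
    C-H: 3 × 419 = 1257
    H-Br: 1 × 372 = 372
    Σ(formed) = 1915 kJ
  ΔH_II = 1864 − 1915 = −51 kJ
ΔH_I − ΔH_II = −1294 kJ, so reaction I has the more negative ΔH; |ΔH_I − ΔH_II| = 1294 kJ.

Reaction I, by 1294 kJ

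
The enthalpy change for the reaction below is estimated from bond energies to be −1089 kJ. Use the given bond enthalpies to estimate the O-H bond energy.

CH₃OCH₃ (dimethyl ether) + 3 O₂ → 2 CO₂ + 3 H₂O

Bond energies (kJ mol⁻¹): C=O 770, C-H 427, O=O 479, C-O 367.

Let D be the O-H bond energy.
Σ(broken) = 6×427 + 2×367 + 3×479 = 4733
Σ(formed) = 4×770 + 6×D = 3080 + 6D
ΔH = Σ(broken) − Σ(formed) = (4733) − (3080 + 6D) = +1653 − 6D
Setting this equal to −1089 kJ gives 6D = 2742, so D = 457 kJ/mol.

D(O-H) ≈ 457 kJ/mol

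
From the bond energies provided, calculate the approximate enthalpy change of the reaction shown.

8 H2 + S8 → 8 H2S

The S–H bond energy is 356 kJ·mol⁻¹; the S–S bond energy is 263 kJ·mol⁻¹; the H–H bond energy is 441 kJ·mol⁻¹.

Bonds broken (reactants):
  H–H: 8 × 441 = 3528
  S–S: 8 × 263 = 2104
  Σ(broken) = 5632 kJ
Bonds formed (products):
  S–H: 16 × 356 = 5696
  Σ(formed) = 5696 kJ
ΔH = Σ(broken) − Σ(formed) = 5632 − 5696 = −64 kJ

ΔH ≈ −64 kJ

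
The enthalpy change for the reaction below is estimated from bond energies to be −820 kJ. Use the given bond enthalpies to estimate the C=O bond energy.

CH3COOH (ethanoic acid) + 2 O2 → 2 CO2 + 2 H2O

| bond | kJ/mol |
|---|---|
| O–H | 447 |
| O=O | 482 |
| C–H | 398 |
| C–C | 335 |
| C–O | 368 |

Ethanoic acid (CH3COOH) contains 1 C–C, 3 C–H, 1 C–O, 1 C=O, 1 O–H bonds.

Let D be the C=O bond energy.
Σ(broken) = 1×335 + 3×398 + 1×368 + 1×D + 1×447 + 2×482 = 3308 + D
Σ(formed) = 4×D + 4×447 = 1788 + 4D
ΔH = Σ(broken) − Σ(formed) = (3308 + D) − (1788 + 4D) = +1520 − 3D
Setting this equal to −820 kJ gives 3D = 2340, so D = 780 kJ/mol.

D(C=O) ≈ 780 kJ/mol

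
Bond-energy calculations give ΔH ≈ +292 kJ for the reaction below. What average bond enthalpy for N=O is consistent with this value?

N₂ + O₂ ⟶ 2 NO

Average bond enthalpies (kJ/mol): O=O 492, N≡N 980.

D(N=O) ≈ 590 kJ/mol

Let D be the N=O bond energy.
Σ(broken) = 1×980 + 1×492 = 1472
Σ(formed) = 2×D = 2D
ΔH = Σ(broken) − Σ(formed) = (1472) − (2D) = +1472 − 2D
Setting this equal to +292 kJ gives 2D = 1180, so D = 590 kJ/mol.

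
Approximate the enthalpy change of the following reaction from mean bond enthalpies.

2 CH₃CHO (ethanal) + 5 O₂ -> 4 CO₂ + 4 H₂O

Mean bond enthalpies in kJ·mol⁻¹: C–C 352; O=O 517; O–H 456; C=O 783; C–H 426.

ΔH ≈ −1649 kJ

Bonds broken (reactants):
  C–C: 2 × 352 = 704
  C–H: 8 × 426 = 3408
  C=O: 2 × 783 = 1566
  O=O: 5 × 517 = 2585
  Σ(broken) = 8263 kJ
Bonds formed (products):
  C=O: 8 × 783 = 6264
  O–H: 8 × 456 = 3648
  Σ(formed) = 9912 kJ
ΔH = Σ(broken) − Σ(formed) = 8263 − 9912 = −1649 kJ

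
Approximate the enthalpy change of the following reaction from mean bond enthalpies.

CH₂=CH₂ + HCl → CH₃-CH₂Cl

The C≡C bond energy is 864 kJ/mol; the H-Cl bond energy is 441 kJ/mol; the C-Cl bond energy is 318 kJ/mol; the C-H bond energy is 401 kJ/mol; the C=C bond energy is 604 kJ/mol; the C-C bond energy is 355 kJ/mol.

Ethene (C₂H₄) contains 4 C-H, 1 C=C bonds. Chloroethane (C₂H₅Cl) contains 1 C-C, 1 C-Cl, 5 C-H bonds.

ΔH ≈ −29 kJ

Bonds broken (reactants):
  C-H: 4 × 401 = 1604
  C=C: 1 × 604 = 604
  H-Cl: 1 × 441 = 441
  Σ(broken) = 2649 kJ
Bonds formed (products):
  C-C: 1 × 355 = 355
  C-Cl: 1 × 318 = 318
  C-H: 5 × 401 = 2005
  Σ(formed) = 2678 kJ
ΔH = Σ(broken) − Σ(formed) = 2649 − 2678 = −29 kJ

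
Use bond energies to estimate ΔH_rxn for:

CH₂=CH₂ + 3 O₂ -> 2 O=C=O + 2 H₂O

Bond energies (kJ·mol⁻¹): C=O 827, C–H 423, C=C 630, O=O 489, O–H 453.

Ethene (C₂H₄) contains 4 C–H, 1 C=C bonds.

ΔH ≈ −1331 kJ

Bonds broken (reactants):
  C–H: 4 × 423 = 1692
  C=C: 1 × 630 = 630
  O=O: 3 × 489 = 1467
  Σ(broken) = 3789 kJ
Bonds formed (products):
  C=O: 4 × 827 = 3308
  O–H: 4 × 453 = 1812
  Σ(formed) = 5120 kJ
ΔH = Σ(broken) − Σ(formed) = 3789 − 5120 = −1331 kJ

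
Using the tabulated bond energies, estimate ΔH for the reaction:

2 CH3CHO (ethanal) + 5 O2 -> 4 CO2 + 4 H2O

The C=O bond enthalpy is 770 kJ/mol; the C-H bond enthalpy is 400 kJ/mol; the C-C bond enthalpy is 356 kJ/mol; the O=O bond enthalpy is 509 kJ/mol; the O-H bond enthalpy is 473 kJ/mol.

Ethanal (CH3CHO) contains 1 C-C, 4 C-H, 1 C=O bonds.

Bonds broken (reactants):
  C-C: 2 × 356 = 712
  C-H: 8 × 400 = 3200
  C=O: 2 × 770 = 1540
  O=O: 5 × 509 = 2545
  Σ(broken) = 7997 kJ
Bonds formed (products):
  C=O: 8 × 770 = 6160
  O-H: 8 × 473 = 3784
  Σ(formed) = 9944 kJ
ΔH = Σ(broken) − Σ(formed) = 7997 − 9944 = −1947 kJ

ΔH ≈ −1947 kJ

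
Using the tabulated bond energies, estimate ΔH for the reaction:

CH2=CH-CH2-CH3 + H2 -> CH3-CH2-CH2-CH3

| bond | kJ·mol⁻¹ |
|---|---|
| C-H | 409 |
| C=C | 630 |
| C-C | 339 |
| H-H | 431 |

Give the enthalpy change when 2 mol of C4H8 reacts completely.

ΔH = −192 kJ

Bonds broken (reactants):
  C-C: 2 × 339 = 678
  C-H: 8 × 409 = 3272
  C=C: 1 × 630 = 630
  H-H: 1 × 431 = 431
  Σ(broken) = 5011 kJ
Bonds formed (products):
  C-C: 3 × 339 = 1017
  C-H: 10 × 409 = 4090
  Σ(formed) = 5107 kJ
ΔH = Σ(broken) − Σ(formed) = 5011 − 5107 = −96 kJ
For 2× the reaction as written: 2 × (−96) = −192 kJ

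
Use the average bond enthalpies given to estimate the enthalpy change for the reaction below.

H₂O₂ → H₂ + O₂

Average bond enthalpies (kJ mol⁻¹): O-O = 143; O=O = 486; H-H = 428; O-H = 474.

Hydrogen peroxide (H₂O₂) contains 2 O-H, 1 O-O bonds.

ΔH ≈ +177 kJ

Bonds broken (reactants):
  O-H: 2 × 474 = 948
  O-O: 1 × 143 = 143
  Σ(broken) = 1091 kJ
Bonds formed (products):
  H-H: 1 × 428 = 428
  O=O: 1 × 486 = 486
  Σ(formed) = 914 kJ
ΔH = Σ(broken) − Σ(formed) = 1091 − 914 = +177 kJ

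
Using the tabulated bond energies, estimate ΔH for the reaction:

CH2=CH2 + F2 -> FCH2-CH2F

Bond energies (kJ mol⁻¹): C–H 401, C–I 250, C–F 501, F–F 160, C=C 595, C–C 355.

Bonds broken (reactants):
  C–H: 4 × 401 = 1604
  C=C: 1 × 595 = 595
  F–F: 1 × 160 = 160
  Σ(broken) = 2359 kJ
Bonds formed (products):
  C–C: 1 × 355 = 355
  C–F: 2 × 501 = 1002
  C–H: 4 × 401 = 1604
  Σ(formed) = 2961 kJ
ΔH = Σ(broken) − Σ(formed) = 2359 − 2961 = −602 kJ

ΔH ≈ −602 kJ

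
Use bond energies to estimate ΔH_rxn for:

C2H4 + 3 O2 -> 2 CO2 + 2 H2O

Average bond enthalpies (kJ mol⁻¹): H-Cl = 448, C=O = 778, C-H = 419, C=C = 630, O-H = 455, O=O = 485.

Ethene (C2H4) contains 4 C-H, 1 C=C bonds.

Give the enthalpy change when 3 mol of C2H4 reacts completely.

ΔH = −3513 kJ

Bonds broken (reactants):
  C-H: 4 × 419 = 1676
  C=C: 1 × 630 = 630
  O=O: 3 × 485 = 1455
  Σ(broken) = 3761 kJ
Bonds formed (products):
  C=O: 4 × 778 = 3112
  O-H: 4 × 455 = 1820
  Σ(formed) = 4932 kJ
ΔH = Σ(broken) − Σ(formed) = 3761 − 4932 = −1171 kJ
For 3× the reaction as written: 3 × (−1171) = −3513 kJ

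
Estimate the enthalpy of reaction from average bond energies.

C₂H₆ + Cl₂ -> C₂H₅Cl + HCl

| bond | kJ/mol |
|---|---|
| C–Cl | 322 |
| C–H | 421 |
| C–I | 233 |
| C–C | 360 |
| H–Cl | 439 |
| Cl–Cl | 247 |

ΔH ≈ −93 kJ

Bonds broken (reactants):
  C–C: 1 × 360 = 360
  C–H: 6 × 421 = 2526
  Cl–Cl: 1 × 247 = 247
  Σ(broken) = 3133 kJ
Bonds formed (products):
  C–C: 1 × 360 = 360
  C–Cl: 1 × 322 = 322
  C–H: 5 × 421 = 2105
  H–Cl: 1 × 439 = 439
  Σ(formed) = 3226 kJ
ΔH = Σ(broken) − Σ(formed) = 3133 − 3226 = −93 kJ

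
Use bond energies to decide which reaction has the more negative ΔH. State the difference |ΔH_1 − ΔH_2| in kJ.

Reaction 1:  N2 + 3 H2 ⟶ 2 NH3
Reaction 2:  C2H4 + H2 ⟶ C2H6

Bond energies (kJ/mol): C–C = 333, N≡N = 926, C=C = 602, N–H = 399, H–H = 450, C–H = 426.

Reaction 2, by 15 kJ

Reaction 1:
  Bonds broken (reactants):
    H–H: 3 × 450 = 1350
    N≡N: 1 × 926 = 926
    Σ(broken) = 2276 kJ
  Bonds formed (products):
    N–H: 6 × 399 = 2394
    Σ(formed) = 2394 kJ
  ΔH_1 = 2276 − 2394 = −118 kJ
Reaction 2:
  Bonds broken (reactants):
    C–H: 4 × 426 = 1704
    C=C: 1 × 602 = 602
    H–H: 1 × 450 = 450
    Σ(broken) = 2756 kJ
  Bonds formed (products):
    C–C: 1 × 333 = 333
    C–H: 6 × 426 = 2556
    Σ(formed) = 2889 kJ
  ΔH_2 = 2756 − 2889 = −133 kJ
ΔH_1 − ΔH_2 = +15 kJ, so reaction 2 has the more negative ΔH; |ΔH_1 − ΔH_2| = 15 kJ.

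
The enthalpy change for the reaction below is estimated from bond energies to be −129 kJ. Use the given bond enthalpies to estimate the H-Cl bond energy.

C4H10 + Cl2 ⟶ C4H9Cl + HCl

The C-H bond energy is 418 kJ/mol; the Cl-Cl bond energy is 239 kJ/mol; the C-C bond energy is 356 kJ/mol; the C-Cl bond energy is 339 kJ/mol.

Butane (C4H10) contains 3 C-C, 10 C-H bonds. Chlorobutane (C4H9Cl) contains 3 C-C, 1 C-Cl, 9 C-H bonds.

D(H-Cl) ≈ 447 kJ/mol

Let D be the H-Cl bond energy.
Σ(broken) = 3×356 + 10×418 + 1×239 = 5487
Σ(formed) = 3×356 + 1×339 + 9×418 + 1×D = 5169 + D
ΔH = Σ(broken) − Σ(formed) = (5487) − (5169 + D) = +318 − D
Setting this equal to −129 kJ gives D = 447 kJ/mol.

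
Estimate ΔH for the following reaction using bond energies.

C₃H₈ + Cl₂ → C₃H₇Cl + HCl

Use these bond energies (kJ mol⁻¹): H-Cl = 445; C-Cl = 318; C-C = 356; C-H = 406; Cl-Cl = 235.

ΔH ≈ −122 kJ

Bonds broken (reactants):
  C-C: 2 × 356 = 712
  C-H: 8 × 406 = 3248
  Cl-Cl: 1 × 235 = 235
  Σ(broken) = 4195 kJ
Bonds formed (products):
  C-C: 2 × 356 = 712
  C-Cl: 1 × 318 = 318
  C-H: 7 × 406 = 2842
  H-Cl: 1 × 445 = 445
  Σ(formed) = 4317 kJ
ΔH = Σ(broken) − Σ(formed) = 4195 − 4317 = −122 kJ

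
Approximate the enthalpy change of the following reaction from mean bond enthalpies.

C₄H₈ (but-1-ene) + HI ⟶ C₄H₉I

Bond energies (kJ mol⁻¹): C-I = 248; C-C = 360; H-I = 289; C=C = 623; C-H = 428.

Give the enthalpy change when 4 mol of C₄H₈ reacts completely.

ΔH = −496 kJ

Bonds broken (reactants):
  C-C: 2 × 360 = 720
  C-H: 8 × 428 = 3424
  C=C: 1 × 623 = 623
  H-I: 1 × 289 = 289
  Σ(broken) = 5056 kJ
Bonds formed (products):
  C-C: 3 × 360 = 1080
  C-H: 9 × 428 = 3852
  C-I: 1 × 248 = 248
  Σ(formed) = 5180 kJ
ΔH = Σ(broken) − Σ(formed) = 5056 − 5180 = −124 kJ
For 4× the reaction as written: 4 × (−124) = −496 kJ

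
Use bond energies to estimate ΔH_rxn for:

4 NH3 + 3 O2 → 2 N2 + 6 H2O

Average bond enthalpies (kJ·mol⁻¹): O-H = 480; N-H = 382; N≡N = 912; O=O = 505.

ΔH ≈ −1485 kJ

Bonds broken (reactants):
  N-H: 12 × 382 = 4584
  O=O: 3 × 505 = 1515
  Σ(broken) = 6099 kJ
Bonds formed (products):
  N≡N: 2 × 912 = 1824
  O-H: 12 × 480 = 5760
  Σ(formed) = 7584 kJ
ΔH = Σ(broken) − Σ(formed) = 6099 − 7584 = −1485 kJ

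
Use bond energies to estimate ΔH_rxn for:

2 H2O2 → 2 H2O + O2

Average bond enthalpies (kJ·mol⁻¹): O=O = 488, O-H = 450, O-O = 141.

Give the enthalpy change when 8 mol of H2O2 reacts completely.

ΔH = −824 kJ

Bonds broken (reactants):
  O-H: 4 × 450 = 1800
  O-O: 2 × 141 = 282
  Σ(broken) = 2082 kJ
Bonds formed (products):
  O-H: 4 × 450 = 1800
  O=O: 1 × 488 = 488
  Σ(formed) = 2288 kJ
ΔH = Σ(broken) − Σ(formed) = 2082 − 2288 = −206 kJ
For 4× the reaction as written: 4 × (−206) = −824 kJ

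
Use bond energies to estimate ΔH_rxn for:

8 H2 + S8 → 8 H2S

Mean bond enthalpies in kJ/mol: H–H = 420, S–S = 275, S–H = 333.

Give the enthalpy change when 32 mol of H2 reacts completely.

Bonds broken (reactants):
  H–H: 8 × 420 = 3360
  S–S: 8 × 275 = 2200
  Σ(broken) = 5560 kJ
Bonds formed (products):
  S–H: 16 × 333 = 5328
  Σ(formed) = 5328 kJ
ΔH = Σ(broken) − Σ(formed) = 5560 − 5328 = +232 kJ
For 4× the reaction as written: 4 × (+232) = +928 kJ

ΔH = +928 kJ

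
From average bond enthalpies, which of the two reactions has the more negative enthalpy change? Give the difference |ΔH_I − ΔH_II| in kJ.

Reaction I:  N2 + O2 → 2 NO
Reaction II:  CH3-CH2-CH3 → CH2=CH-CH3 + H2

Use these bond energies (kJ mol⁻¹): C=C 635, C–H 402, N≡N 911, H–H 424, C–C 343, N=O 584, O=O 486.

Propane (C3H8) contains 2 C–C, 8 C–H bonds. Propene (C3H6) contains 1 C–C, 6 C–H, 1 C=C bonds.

Reaction I:
  Bonds broken (reactants):
    N≡N: 1 × 911 = 911
    O=O: 1 × 486 = 486
    Σ(broken) = 1397 kJ
  Bonds formed (products):
    N=O: 2 × 584 = 1168
    Σ(formed) = 1168 kJ
  ΔH_I = 1397 − 1168 = +229 kJ
Reaction II:
  Bonds broken (reactants):
    C–C: 2 × 343 = 686
    C–H: 8 × 402 = 3216
    Σ(broken) = 3902 kJ
  Bonds formed (products):
    C–C: 1 × 343 = 343
    C–H: 6 × 402 = 2412
    C=C: 1 × 635 = 635
    H–H: 1 × 424 = 424
    Σ(formed) = 3814 kJ
  ΔH_II = 3902 − 3814 = +88 kJ
ΔH_I − ΔH_II = +141 kJ, so reaction II has the more negative ΔH; |ΔH_I − ΔH_II| = 141 kJ.

Reaction II, by 141 kJ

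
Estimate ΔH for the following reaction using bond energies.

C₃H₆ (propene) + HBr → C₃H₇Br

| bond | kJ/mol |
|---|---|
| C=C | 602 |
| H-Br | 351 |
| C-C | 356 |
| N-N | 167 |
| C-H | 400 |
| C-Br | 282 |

Bonds broken (reactants):
  C-C: 1 × 356 = 356
  C-H: 6 × 400 = 2400
  C=C: 1 × 602 = 602
  H-Br: 1 × 351 = 351
  Σ(broken) = 3709 kJ
Bonds formed (products):
  C-Br: 1 × 282 = 282
  C-C: 2 × 356 = 712
  C-H: 7 × 400 = 2800
  Σ(formed) = 3794 kJ
ΔH = Σ(broken) − Σ(formed) = 3709 − 3794 = −85 kJ

ΔH ≈ −85 kJ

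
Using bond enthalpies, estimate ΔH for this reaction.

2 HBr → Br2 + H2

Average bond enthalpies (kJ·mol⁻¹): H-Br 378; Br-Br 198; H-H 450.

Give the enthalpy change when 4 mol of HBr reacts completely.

ΔH = +216 kJ

Bonds broken (reactants):
  H-Br: 2 × 378 = 756
  Σ(broken) = 756 kJ
Bonds formed (products):
  Br-Br: 1 × 198 = 198
  H-H: 1 × 450 = 450
  Σ(formed) = 648 kJ
ΔH = Σ(broken) − Σ(formed) = 756 − 648 = +108 kJ
For 2× the reaction as written: 2 × (+108) = +216 kJ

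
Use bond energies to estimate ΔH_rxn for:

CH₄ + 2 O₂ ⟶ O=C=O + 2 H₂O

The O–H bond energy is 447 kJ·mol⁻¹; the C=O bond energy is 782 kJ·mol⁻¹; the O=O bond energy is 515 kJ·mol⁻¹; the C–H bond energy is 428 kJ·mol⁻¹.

Bonds broken (reactants):
  C–H: 4 × 428 = 1712
  O=O: 2 × 515 = 1030
  Σ(broken) = 2742 kJ
Bonds formed (products):
  C=O: 2 × 782 = 1564
  O–H: 4 × 447 = 1788
  Σ(formed) = 3352 kJ
ΔH = Σ(broken) − Σ(formed) = 2742 − 3352 = −610 kJ

ΔH ≈ −610 kJ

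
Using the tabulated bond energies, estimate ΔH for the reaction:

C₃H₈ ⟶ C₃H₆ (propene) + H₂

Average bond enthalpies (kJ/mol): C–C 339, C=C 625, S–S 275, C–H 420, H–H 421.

ΔH ≈ +133 kJ

Bonds broken (reactants):
  C–C: 2 × 339 = 678
  C–H: 8 × 420 = 3360
  Σ(broken) = 4038 kJ
Bonds formed (products):
  C–C: 1 × 339 = 339
  C–H: 6 × 420 = 2520
  C=C: 1 × 625 = 625
  H–H: 1 × 421 = 421
  Σ(formed) = 3905 kJ
ΔH = Σ(broken) − Σ(formed) = 4038 − 3905 = +133 kJ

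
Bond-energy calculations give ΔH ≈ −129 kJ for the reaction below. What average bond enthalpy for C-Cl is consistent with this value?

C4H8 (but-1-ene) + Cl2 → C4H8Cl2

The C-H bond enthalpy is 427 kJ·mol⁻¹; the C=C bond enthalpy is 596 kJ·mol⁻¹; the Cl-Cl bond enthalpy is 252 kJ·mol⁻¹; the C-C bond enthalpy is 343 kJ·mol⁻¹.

Let D be the C-Cl bond energy.
Σ(broken) = 2×343 + 8×427 + 1×596 + 1×252 = 4950
Σ(formed) = 3×343 + 2×D + 8×427 = 4445 + 2D
ΔH = Σ(broken) − Σ(formed) = (4950) − (4445 + 2D) = +505 − 2D
Setting this equal to −129 kJ gives 2D = 634, so D = 317 kJ/mol.

D(C-Cl) ≈ 317 kJ/mol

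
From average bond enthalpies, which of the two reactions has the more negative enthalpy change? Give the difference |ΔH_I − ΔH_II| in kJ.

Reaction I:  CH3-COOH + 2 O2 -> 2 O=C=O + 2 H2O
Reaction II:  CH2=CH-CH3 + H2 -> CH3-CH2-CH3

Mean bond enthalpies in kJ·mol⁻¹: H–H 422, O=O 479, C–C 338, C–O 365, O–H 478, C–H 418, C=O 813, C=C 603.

Reaction I:
  Bonds broken (reactants):
    C–C: 1 × 338 = 338
    C–H: 3 × 418 = 1254
    C–O: 1 × 365 = 365
    C=O: 1 × 813 = 813
    O–H: 1 × 478 = 478
    O=O: 2 × 479 = 958
    Σ(broken) = 4206 kJ
  Bonds formed (products):
    C=O: 4 × 813 = 3252
    O–H: 4 × 478 = 1912
    Σ(formed) = 5164 kJ
  ΔH_I = 4206 − 5164 = −958 kJ
Reaction II:
  Bonds broken (reactants):
    C–C: 1 × 338 = 338
    C–H: 6 × 418 = 2508
    C=C: 1 × 603 = 603
    H–H: 1 × 422 = 422
    Σ(broken) = 3871 kJ
  Bonds formed (products):
    C–C: 2 × 338 = 676
    C–H: 8 × 418 = 3344
    Σ(formed) = 4020 kJ
  ΔH_II = 3871 − 4020 = −149 kJ
ΔH_I − ΔH_II = −809 kJ, so reaction I has the more negative ΔH; |ΔH_I − ΔH_II| = 809 kJ.

Reaction I, by 809 kJ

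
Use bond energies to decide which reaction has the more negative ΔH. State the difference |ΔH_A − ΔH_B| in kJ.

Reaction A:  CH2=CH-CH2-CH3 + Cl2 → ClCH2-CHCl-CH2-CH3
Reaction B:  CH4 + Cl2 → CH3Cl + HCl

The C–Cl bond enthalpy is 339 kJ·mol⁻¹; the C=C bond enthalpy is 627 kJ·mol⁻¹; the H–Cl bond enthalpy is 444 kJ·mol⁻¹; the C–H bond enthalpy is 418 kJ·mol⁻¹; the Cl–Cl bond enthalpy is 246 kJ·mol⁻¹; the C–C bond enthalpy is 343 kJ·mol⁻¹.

Reaction A, by 29 kJ

Reaction A:
  Bonds broken (reactants):
    C–C: 2 × 343 = 686
    C–H: 8 × 418 = 3344
    C=C: 1 × 627 = 627
    Cl–Cl: 1 × 246 = 246
    Σ(broken) = 4903 kJ
  Bonds formed (products):
    C–C: 3 × 343 = 1029
    C–Cl: 2 × 339 = 678
    C–H: 8 × 418 = 3344
    Σ(formed) = 5051 kJ
  ΔH_A = 4903 − 5051 = −148 kJ
Reaction B:
  Bonds broken (reactants):
    C–H: 4 × 418 = 1672
    Cl–Cl: 1 × 246 = 246
    Σ(broken) = 1918 kJ
  Bonds formed (products):
    C–Cl: 1 × 339 = 339
    C–H: 3 × 418 = 1254
    H–Cl: 1 × 444 = 444
    Σ(formed) = 2037 kJ
  ΔH_B = 1918 − 2037 = −119 kJ
ΔH_A − ΔH_B = −29 kJ, so reaction A has the more negative ΔH; |ΔH_A − ΔH_B| = 29 kJ.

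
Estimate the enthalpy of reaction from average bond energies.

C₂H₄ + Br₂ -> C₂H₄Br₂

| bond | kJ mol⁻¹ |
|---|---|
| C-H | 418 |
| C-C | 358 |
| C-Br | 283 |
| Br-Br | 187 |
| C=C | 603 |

ΔH ≈ −134 kJ

Bonds broken (reactants):
  Br-Br: 1 × 187 = 187
  C-H: 4 × 418 = 1672
  C=C: 1 × 603 = 603
  Σ(broken) = 2462 kJ
Bonds formed (products):
  C-Br: 2 × 283 = 566
  C-C: 1 × 358 = 358
  C-H: 4 × 418 = 1672
  Σ(formed) = 2596 kJ
ΔH = Σ(broken) − Σ(formed) = 2462 − 2596 = −134 kJ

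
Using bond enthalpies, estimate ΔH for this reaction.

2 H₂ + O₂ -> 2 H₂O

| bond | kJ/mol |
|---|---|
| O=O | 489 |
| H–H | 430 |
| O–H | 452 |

Bonds broken (reactants):
  H–H: 2 × 430 = 860
  O=O: 1 × 489 = 489
  Σ(broken) = 1349 kJ
Bonds formed (products):
  O–H: 4 × 452 = 1808
  Σ(formed) = 1808 kJ
ΔH = Σ(broken) − Σ(formed) = 1349 − 1808 = −459 kJ

ΔH ≈ −459 kJ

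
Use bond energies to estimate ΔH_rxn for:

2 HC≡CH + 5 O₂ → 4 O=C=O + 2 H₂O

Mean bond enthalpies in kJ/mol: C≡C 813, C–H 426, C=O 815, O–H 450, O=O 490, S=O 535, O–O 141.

Bonds broken (reactants):
  C≡C: 2 × 813 = 1626
  C–H: 4 × 426 = 1704
  O=O: 5 × 490 = 2450
  Σ(broken) = 5780 kJ
Bonds formed (products):
  C=O: 8 × 815 = 6520
  O–H: 4 × 450 = 1800
  Σ(formed) = 8320 kJ
ΔH = Σ(broken) − Σ(formed) = 5780 − 8320 = −2540 kJ

ΔH ≈ −2540 kJ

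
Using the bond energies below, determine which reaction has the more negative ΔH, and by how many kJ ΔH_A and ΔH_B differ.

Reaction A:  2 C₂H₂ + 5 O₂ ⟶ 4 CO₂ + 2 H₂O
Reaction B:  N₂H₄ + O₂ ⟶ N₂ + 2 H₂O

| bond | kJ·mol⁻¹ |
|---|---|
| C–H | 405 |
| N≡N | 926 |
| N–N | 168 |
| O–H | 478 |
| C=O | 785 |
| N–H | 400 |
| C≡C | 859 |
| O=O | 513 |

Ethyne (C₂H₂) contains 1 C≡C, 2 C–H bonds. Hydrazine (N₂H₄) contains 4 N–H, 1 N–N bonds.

Reaction A, by 1732 kJ

Reaction A:
  Bonds broken (reactants):
    C≡C: 2 × 859 = 1718
    C–H: 4 × 405 = 1620
    O=O: 5 × 513 = 2565
    Σ(broken) = 5903 kJ
  Bonds formed (products):
    C=O: 8 × 785 = 6280
    O–H: 4 × 478 = 1912
    Σ(formed) = 8192 kJ
  ΔH_A = 5903 − 8192 = −2289 kJ
Reaction B:
  Bonds broken (reactants):
    N–H: 4 × 400 = 1600
    N–N: 1 × 168 = 168
    O=O: 1 × 513 = 513
    Σ(broken) = 2281 kJ
  Bonds formed (products):
    N≡N: 1 × 926 = 926
    O–H: 4 × 478 = 1912
    Σ(formed) = 2838 kJ
  ΔH_B = 2281 − 2838 = −557 kJ
ΔH_A − ΔH_B = −1732 kJ, so reaction A has the more negative ΔH; |ΔH_A − ΔH_B| = 1732 kJ.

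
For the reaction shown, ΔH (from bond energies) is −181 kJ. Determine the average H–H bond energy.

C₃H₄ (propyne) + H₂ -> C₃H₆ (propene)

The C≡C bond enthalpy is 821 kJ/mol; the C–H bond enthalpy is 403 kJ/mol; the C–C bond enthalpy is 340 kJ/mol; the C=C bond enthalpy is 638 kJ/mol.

Let D be the H–H bond energy.
Σ(broken) = 1×821 + 1×340 + 4×403 + 1×D = 2773 + D
Σ(formed) = 1×340 + 6×403 + 1×638 = 3396
ΔH = Σ(broken) − Σ(formed) = (2773 + D) − (3396) = −623 + D
Setting this equal to −181 kJ gives D = 442 kJ/mol.

D(H–H) ≈ 442 kJ/mol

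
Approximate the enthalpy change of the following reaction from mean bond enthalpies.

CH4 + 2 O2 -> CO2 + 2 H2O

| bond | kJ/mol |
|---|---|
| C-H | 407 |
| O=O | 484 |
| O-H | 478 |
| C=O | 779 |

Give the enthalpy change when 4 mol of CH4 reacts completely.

Bonds broken (reactants):
  C-H: 4 × 407 = 1628
  O=O: 2 × 484 = 968
  Σ(broken) = 2596 kJ
Bonds formed (products):
  C=O: 2 × 779 = 1558
  O-H: 4 × 478 = 1912
  Σ(formed) = 3470 kJ
ΔH = Σ(broken) − Σ(formed) = 2596 − 3470 = −874 kJ
For 4× the reaction as written: 4 × (−874) = −3496 kJ

ΔH = −3496 kJ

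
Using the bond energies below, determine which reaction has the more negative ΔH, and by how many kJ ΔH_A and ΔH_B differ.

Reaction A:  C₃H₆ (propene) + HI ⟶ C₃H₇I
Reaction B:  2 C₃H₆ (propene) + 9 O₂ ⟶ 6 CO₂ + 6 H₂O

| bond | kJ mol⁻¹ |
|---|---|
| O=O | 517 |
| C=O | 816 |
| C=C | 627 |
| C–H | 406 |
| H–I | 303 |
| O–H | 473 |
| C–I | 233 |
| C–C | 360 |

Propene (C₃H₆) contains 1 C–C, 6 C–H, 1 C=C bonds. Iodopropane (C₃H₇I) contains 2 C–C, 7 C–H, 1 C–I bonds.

Reaction A:
  Bonds broken (reactants):
    C–C: 1 × 360 = 360
    C–H: 6 × 406 = 2436
    C=C: 1 × 627 = 627
    H–I: 1 × 303 = 303
    Σ(broken) = 3726 kJ
  Bonds formed (products):
    C–C: 2 × 360 = 720
    C–H: 7 × 406 = 2842
    C–I: 1 × 233 = 233
    Σ(formed) = 3795 kJ
  ΔH_A = 3726 − 3795 = −69 kJ
Reaction B:
  Bonds broken (reactants):
    C–C: 2 × 360 = 720
    C–H: 12 × 406 = 4872
    C=C: 2 × 627 = 1254
    O=O: 9 × 517 = 4653
    Σ(broken) = 11499 kJ
  Bonds formed (products):
    C=O: 12 × 816 = 9792
    O–H: 12 × 473 = 5676
    Σ(formed) = 15468 kJ
  ΔH_B = 11499 − 15468 = −3969 kJ
ΔH_A − ΔH_B = +3900 kJ, so reaction B has the more negative ΔH; |ΔH_A − ΔH_B| = 3900 kJ.

Reaction B, by 3900 kJ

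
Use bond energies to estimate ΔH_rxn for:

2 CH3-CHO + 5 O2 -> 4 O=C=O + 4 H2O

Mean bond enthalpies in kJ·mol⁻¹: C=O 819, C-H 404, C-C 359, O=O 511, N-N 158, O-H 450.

Bonds broken (reactants):
  C-C: 2 × 359 = 718
  C-H: 8 × 404 = 3232
  C=O: 2 × 819 = 1638
  O=O: 5 × 511 = 2555
  Σ(broken) = 8143 kJ
Bonds formed (products):
  C=O: 8 × 819 = 6552
  O-H: 8 × 450 = 3600
  Σ(formed) = 10152 kJ
ΔH = Σ(broken) − Σ(formed) = 8143 − 10152 = −2009 kJ

ΔH ≈ −2009 kJ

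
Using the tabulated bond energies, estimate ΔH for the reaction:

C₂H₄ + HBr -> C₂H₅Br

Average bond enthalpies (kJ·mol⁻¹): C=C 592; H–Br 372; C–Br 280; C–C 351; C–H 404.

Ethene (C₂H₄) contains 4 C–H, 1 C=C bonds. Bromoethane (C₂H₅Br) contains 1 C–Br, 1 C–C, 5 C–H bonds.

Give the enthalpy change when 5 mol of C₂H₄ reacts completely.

ΔH = −355 kJ

Bonds broken (reactants):
  C–H: 4 × 404 = 1616
  C=C: 1 × 592 = 592
  H–Br: 1 × 372 = 372
  Σ(broken) = 2580 kJ
Bonds formed (products):
  C–Br: 1 × 280 = 280
  C–C: 1 × 351 = 351
  C–H: 5 × 404 = 2020
  Σ(formed) = 2651 kJ
ΔH = Σ(broken) − Σ(formed) = 2580 − 2651 = −71 kJ
For 5× the reaction as written: 5 × (−71) = −355 kJ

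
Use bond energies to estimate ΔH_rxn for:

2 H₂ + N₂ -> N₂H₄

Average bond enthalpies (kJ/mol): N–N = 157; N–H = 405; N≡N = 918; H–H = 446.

ΔH ≈ +33 kJ

Bonds broken (reactants):
  H–H: 2 × 446 = 892
  N≡N: 1 × 918 = 918
  Σ(broken) = 1810 kJ
Bonds formed (products):
  N–H: 4 × 405 = 1620
  N–N: 1 × 157 = 157
  Σ(formed) = 1777 kJ
ΔH = Σ(broken) − Σ(formed) = 1810 − 1777 = +33 kJ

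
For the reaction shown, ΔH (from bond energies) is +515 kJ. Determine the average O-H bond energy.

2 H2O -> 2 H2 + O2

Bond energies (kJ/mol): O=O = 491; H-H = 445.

Let D be the O-H bond energy.
Σ(broken) = 4×D = 4D
Σ(formed) = 2×445 + 1×491 = 1381
ΔH = Σ(broken) − Σ(formed) = (4D) − (1381) = −1381 + 4D
Setting this equal to +515 kJ gives 4D = 1896, so D = 474 kJ/mol.

D(O-H) ≈ 474 kJ/mol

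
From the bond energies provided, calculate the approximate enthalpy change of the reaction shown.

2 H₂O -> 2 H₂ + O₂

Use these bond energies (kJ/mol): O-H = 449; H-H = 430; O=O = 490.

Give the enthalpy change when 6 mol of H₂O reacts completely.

ΔH = +1338 kJ

Bonds broken (reactants):
  O-H: 4 × 449 = 1796
  Σ(broken) = 1796 kJ
Bonds formed (products):
  H-H: 2 × 430 = 860
  O=O: 1 × 490 = 490
  Σ(formed) = 1350 kJ
ΔH = Σ(broken) − Σ(formed) = 1796 − 1350 = +446 kJ
For 3× the reaction as written: 3 × (+446) = +1338 kJ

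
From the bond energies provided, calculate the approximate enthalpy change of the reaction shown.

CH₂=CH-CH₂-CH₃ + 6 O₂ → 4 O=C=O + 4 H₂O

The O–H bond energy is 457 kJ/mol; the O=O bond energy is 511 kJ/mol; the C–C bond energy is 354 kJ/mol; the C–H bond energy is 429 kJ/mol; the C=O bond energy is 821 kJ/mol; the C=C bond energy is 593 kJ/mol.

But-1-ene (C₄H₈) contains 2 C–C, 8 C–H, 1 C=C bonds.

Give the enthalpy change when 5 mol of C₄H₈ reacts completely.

ΔH = −12125 kJ

Bonds broken (reactants):
  C–C: 2 × 354 = 708
  C–H: 8 × 429 = 3432
  C=C: 1 × 593 = 593
  O=O: 6 × 511 = 3066
  Σ(broken) = 7799 kJ
Bonds formed (products):
  C=O: 8 × 821 = 6568
  O–H: 8 × 457 = 3656
  Σ(formed) = 10224 kJ
ΔH = Σ(broken) − Σ(formed) = 7799 − 10224 = −2425 kJ
For 5× the reaction as written: 5 × (−2425) = −12125 kJ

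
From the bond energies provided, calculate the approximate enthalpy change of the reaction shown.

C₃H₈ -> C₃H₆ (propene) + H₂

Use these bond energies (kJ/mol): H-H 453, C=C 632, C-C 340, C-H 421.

Bonds broken (reactants):
  C-C: 2 × 340 = 680
  C-H: 8 × 421 = 3368
  Σ(broken) = 4048 kJ
Bonds formed (products):
  C-C: 1 × 340 = 340
  C-H: 6 × 421 = 2526
  C=C: 1 × 632 = 632
  H-H: 1 × 453 = 453
  Σ(formed) = 3951 kJ
ΔH = Σ(broken) − Σ(formed) = 4048 − 3951 = +97 kJ

ΔH ≈ +97 kJ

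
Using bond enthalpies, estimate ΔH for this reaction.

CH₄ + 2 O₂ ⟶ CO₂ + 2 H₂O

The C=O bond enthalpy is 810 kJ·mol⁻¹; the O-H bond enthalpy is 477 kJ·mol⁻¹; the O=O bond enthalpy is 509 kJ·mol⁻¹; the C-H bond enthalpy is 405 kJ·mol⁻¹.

Bonds broken (reactants):
  C-H: 4 × 405 = 1620
  O=O: 2 × 509 = 1018
  Σ(broken) = 2638 kJ
Bonds formed (products):
  C=O: 2 × 810 = 1620
  O-H: 4 × 477 = 1908
  Σ(formed) = 3528 kJ
ΔH = Σ(broken) − Σ(formed) = 2638 − 3528 = −890 kJ

ΔH ≈ −890 kJ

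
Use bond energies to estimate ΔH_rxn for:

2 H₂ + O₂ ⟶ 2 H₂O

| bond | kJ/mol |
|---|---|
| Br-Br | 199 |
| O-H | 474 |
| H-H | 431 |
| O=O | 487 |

Bonds broken (reactants):
  H-H: 2 × 431 = 862
  O=O: 1 × 487 = 487
  Σ(broken) = 1349 kJ
Bonds formed (products):
  O-H: 4 × 474 = 1896
  Σ(formed) = 1896 kJ
ΔH = Σ(broken) − Σ(formed) = 1349 − 1896 = −547 kJ

ΔH ≈ −547 kJ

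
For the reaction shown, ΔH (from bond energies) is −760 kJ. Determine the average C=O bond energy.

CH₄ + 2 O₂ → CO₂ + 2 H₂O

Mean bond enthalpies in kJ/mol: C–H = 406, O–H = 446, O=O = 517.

D(C=O) ≈ 817 kJ/mol

Let D be the C=O bond energy.
Σ(broken) = 4×406 + 2×517 = 2658
Σ(formed) = 2×D + 4×446 = 1784 + 2D
ΔH = Σ(broken) − Σ(formed) = (2658) − (1784 + 2D) = +874 − 2D
Setting this equal to −760 kJ gives 2D = 1634, so D = 817 kJ/mol.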